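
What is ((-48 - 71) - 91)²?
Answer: 44100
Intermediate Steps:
((-48 - 71) - 91)² = (-119 - 91)² = (-210)² = 44100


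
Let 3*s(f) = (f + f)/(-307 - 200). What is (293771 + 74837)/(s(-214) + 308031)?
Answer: 560652768/468515579 ≈ 1.1967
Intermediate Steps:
s(f) = -2*f/1521 (s(f) = ((f + f)/(-307 - 200))/3 = ((2*f)/(-507))/3 = ((2*f)*(-1/507))/3 = (-2*f/507)/3 = -2*f/1521)
(293771 + 74837)/(s(-214) + 308031) = (293771 + 74837)/(-2/1521*(-214) + 308031) = 368608/(428/1521 + 308031) = 368608/(468515579/1521) = 368608*(1521/468515579) = 560652768/468515579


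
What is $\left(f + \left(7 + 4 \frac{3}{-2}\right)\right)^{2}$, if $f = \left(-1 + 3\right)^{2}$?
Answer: $25$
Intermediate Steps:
$f = 4$ ($f = 2^{2} = 4$)
$\left(f + \left(7 + 4 \frac{3}{-2}\right)\right)^{2} = \left(4 + \left(7 + 4 \frac{3}{-2}\right)\right)^{2} = \left(4 + \left(7 + 4 \cdot 3 \left(- \frac{1}{2}\right)\right)\right)^{2} = \left(4 + \left(7 + 4 \left(- \frac{3}{2}\right)\right)\right)^{2} = \left(4 + \left(7 - 6\right)\right)^{2} = \left(4 + 1\right)^{2} = 5^{2} = 25$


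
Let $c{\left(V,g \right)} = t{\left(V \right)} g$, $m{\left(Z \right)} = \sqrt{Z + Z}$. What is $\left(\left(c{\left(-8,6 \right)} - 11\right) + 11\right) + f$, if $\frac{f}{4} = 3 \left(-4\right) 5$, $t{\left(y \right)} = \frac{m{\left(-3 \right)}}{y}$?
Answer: $-240 - \frac{3 i \sqrt{6}}{4} \approx -240.0 - 1.8371 i$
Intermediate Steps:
$m{\left(Z \right)} = \sqrt{2} \sqrt{Z}$ ($m{\left(Z \right)} = \sqrt{2 Z} = \sqrt{2} \sqrt{Z}$)
$t{\left(y \right)} = \frac{i \sqrt{6}}{y}$ ($t{\left(y \right)} = \frac{\sqrt{2} \sqrt{-3}}{y} = \frac{\sqrt{2} i \sqrt{3}}{y} = \frac{i \sqrt{6}}{y}$)
$c{\left(V,g \right)} = \frac{i g \sqrt{6}}{V}$ ($c{\left(V,g \right)} = \frac{i \sqrt{6}}{V} g = \frac{i g \sqrt{6}}{V}$)
$f = -240$ ($f = 4 \cdot 3 \left(-4\right) 5 = 4 \left(\left(-12\right) 5\right) = 4 \left(-60\right) = -240$)
$\left(\left(c{\left(-8,6 \right)} - 11\right) + 11\right) + f = \left(\left(i 6 \sqrt{6} \frac{1}{-8} - 11\right) + 11\right) - 240 = \left(\left(i 6 \sqrt{6} \left(- \frac{1}{8}\right) - 11\right) + 11\right) - 240 = \left(\left(- \frac{3 i \sqrt{6}}{4} - 11\right) + 11\right) - 240 = \left(\left(-11 - \frac{3 i \sqrt{6}}{4}\right) + 11\right) - 240 = - \frac{3 i \sqrt{6}}{4} - 240 = -240 - \frac{3 i \sqrt{6}}{4}$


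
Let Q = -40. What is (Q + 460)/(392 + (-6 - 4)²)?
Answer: 35/41 ≈ 0.85366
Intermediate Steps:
(Q + 460)/(392 + (-6 - 4)²) = (-40 + 460)/(392 + (-6 - 4)²) = 420/(392 + (-10)²) = 420/(392 + 100) = 420/492 = 420*(1/492) = 35/41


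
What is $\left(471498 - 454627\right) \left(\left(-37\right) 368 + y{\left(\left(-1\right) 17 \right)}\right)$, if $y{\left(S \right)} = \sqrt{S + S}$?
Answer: $-229715536 + 16871 i \sqrt{34} \approx -2.2972 \cdot 10^{8} + 98374.0 i$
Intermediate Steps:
$y{\left(S \right)} = \sqrt{2} \sqrt{S}$ ($y{\left(S \right)} = \sqrt{2 S} = \sqrt{2} \sqrt{S}$)
$\left(471498 - 454627\right) \left(\left(-37\right) 368 + y{\left(\left(-1\right) 17 \right)}\right) = \left(471498 - 454627\right) \left(\left(-37\right) 368 + \sqrt{2} \sqrt{\left(-1\right) 17}\right) = 16871 \left(-13616 + \sqrt{2} \sqrt{-17}\right) = 16871 \left(-13616 + \sqrt{2} i \sqrt{17}\right) = 16871 \left(-13616 + i \sqrt{34}\right) = -229715536 + 16871 i \sqrt{34}$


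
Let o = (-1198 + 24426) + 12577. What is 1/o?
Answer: 1/35805 ≈ 2.7929e-5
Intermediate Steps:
o = 35805 (o = 23228 + 12577 = 35805)
1/o = 1/35805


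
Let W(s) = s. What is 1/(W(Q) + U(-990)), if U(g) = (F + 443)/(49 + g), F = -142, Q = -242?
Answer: -941/228023 ≈ -0.0041268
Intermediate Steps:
U(g) = 301/(49 + g) (U(g) = (-142 + 443)/(49 + g) = 301/(49 + g))
1/(W(Q) + U(-990)) = 1/(-242 + 301/(49 - 990)) = 1/(-242 + 301/(-941)) = 1/(-242 + 301*(-1/941)) = 1/(-242 - 301/941) = 1/(-228023/941) = -941/228023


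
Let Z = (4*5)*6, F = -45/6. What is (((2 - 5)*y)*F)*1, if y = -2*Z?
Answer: -5400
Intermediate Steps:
F = -15/2 (F = -45*⅙ = -15/2 ≈ -7.5000)
Z = 120 (Z = 20*6 = 120)
y = -240 (y = -2*120 = -240)
(((2 - 5)*y)*F)*1 = (((2 - 5)*(-240))*(-15/2))*1 = (-3*(-240)*(-15/2))*1 = (720*(-15/2))*1 = -5400*1 = -5400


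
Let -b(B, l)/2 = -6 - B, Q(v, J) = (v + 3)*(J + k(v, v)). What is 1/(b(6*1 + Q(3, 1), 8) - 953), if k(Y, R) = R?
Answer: -1/881 ≈ -0.0011351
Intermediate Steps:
Q(v, J) = (3 + v)*(J + v) (Q(v, J) = (v + 3)*(J + v) = (3 + v)*(J + v))
b(B, l) = 12 + 2*B (b(B, l) = -2*(-6 - B) = 12 + 2*B)
1/(b(6*1 + Q(3, 1), 8) - 953) = 1/((12 + 2*(6*1 + (3² + 3*1 + 3*3 + 1*3))) - 953) = 1/((12 + 2*(6 + (9 + 3 + 9 + 3))) - 953) = 1/((12 + 2*(6 + 24)) - 953) = 1/((12 + 2*30) - 953) = 1/((12 + 60) - 953) = 1/(72 - 953) = 1/(-881) = -1/881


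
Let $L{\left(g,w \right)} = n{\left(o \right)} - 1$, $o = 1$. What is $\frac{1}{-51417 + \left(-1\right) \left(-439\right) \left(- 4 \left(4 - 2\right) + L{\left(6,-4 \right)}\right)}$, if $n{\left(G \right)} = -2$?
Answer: $- \frac{1}{56246} \approx -1.7779 \cdot 10^{-5}$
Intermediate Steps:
$L{\left(g,w \right)} = -3$ ($L{\left(g,w \right)} = -2 - 1 = -3$)
$\frac{1}{-51417 + \left(-1\right) \left(-439\right) \left(- 4 \left(4 - 2\right) + L{\left(6,-4 \right)}\right)} = \frac{1}{-51417 + \left(-1\right) \left(-439\right) \left(- 4 \left(4 - 2\right) - 3\right)} = \frac{1}{-51417 + 439 \left(\left(-4\right) 2 - 3\right)} = \frac{1}{-51417 + 439 \left(-8 - 3\right)} = \frac{1}{-51417 + 439 \left(-11\right)} = \frac{1}{-51417 - 4829} = \frac{1}{-56246} = - \frac{1}{56246}$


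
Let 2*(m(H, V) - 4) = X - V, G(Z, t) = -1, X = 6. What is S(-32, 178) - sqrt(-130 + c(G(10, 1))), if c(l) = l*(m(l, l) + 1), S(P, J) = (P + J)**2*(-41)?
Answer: -873956 - I*sqrt(554)/2 ≈ -8.7396e+5 - 11.769*I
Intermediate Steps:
m(H, V) = 7 - V/2 (m(H, V) = 4 + (6 - V)/2 = 4 + (3 - V/2) = 7 - V/2)
S(P, J) = -41*(J + P)**2 (S(P, J) = (J + P)**2*(-41) = -41*(J + P)**2)
c(l) = l*(8 - l/2) (c(l) = l*((7 - l/2) + 1) = l*(8 - l/2))
S(-32, 178) - sqrt(-130 + c(G(10, 1))) = -41*(178 - 32)**2 - sqrt(-130 + (1/2)*(-1)*(16 - 1*(-1))) = -41*146**2 - sqrt(-130 + (1/2)*(-1)*(16 + 1)) = -41*21316 - sqrt(-130 + (1/2)*(-1)*17) = -873956 - sqrt(-130 - 17/2) = -873956 - sqrt(-277/2) = -873956 - I*sqrt(554)/2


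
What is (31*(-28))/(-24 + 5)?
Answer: 868/19 ≈ 45.684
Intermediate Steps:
(31*(-28))/(-24 + 5) = -868/(-19) = -868*(-1/19) = 868/19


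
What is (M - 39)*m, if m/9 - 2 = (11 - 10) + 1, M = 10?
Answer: -1044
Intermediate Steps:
m = 36 (m = 18 + 9*((11 - 10) + 1) = 18 + 9*(1 + 1) = 18 + 9*2 = 18 + 18 = 36)
(M - 39)*m = (10 - 39)*36 = -29*36 = -1044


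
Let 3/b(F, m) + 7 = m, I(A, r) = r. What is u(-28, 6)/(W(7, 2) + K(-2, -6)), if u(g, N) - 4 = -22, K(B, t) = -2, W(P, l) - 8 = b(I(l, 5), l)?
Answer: -10/3 ≈ -3.3333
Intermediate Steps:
b(F, m) = 3/(-7 + m)
W(P, l) = 8 + 3/(-7 + l)
u(g, N) = -18 (u(g, N) = 4 - 22 = -18)
u(-28, 6)/(W(7, 2) + K(-2, -6)) = -18/((-53 + 8*2)/(-7 + 2) - 2) = -18/((-53 + 16)/(-5) - 2) = -18/(-1/5*(-37) - 2) = -18/(37/5 - 2) = -18/(27/5) = (5/27)*(-18) = -10/3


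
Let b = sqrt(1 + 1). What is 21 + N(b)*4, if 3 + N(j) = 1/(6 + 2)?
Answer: 19/2 ≈ 9.5000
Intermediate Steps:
b = sqrt(2) ≈ 1.4142
N(j) = -23/8 (N(j) = -3 + 1/(6 + 2) = -3 + 1/8 = -23/8)
21 + N(b)*4 = 21 - 23/8*4 = 21 - 23/2 = 19/2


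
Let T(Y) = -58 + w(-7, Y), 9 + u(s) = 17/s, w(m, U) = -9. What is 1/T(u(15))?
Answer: -1/67 ≈ -0.014925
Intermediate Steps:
u(s) = -9 + 17/s
T(Y) = -67 (T(Y) = -58 - 9 = -67)
1/T(u(15)) = 1/(-67) = -1/67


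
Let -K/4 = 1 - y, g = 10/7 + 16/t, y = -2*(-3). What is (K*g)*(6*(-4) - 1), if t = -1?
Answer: 51000/7 ≈ 7285.7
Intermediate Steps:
y = 6
g = -102/7 (g = 10/7 + 16/(-1) = 10*(⅐) + 16*(-1) = 10/7 - 16 = -102/7 ≈ -14.571)
K = 20 (K = -4*(1 - 1*6) = -4*(1 - 6) = -4*(-5) = 20)
(K*g)*(6*(-4) - 1) = (20*(-102/7))*(6*(-4) - 1) = -2040*(-24 - 1)/7 = -2040/7*(-25) = 51000/7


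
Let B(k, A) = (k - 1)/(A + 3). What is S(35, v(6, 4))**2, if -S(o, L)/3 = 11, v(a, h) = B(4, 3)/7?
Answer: 1089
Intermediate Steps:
B(k, A) = (-1 + k)/(3 + A)
v(a, h) = 1/14 (v(a, h) = ((-1 + 4)/(3 + 3))/7 = (3/6)*(1/7) = ((1/6)*3)*(1/7) = (1/2)*(1/7) = 1/14)
S(o, L) = -33 (S(o, L) = -3*11 = -33)
S(35, v(6, 4))**2 = (-33)**2 = 1089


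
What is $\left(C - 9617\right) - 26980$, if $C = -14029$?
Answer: $-50626$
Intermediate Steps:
$\left(C - 9617\right) - 26980 = \left(-14029 - 9617\right) - 26980 = -23646 - 26980 = -50626$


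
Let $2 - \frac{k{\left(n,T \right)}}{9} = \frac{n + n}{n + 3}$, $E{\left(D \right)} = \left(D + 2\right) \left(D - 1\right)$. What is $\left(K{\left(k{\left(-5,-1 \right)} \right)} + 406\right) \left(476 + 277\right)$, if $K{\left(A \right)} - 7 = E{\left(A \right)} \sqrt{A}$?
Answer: $310989 + 1581300 i \sqrt{3} \approx 3.1099 \cdot 10^{5} + 2.7389 \cdot 10^{6} i$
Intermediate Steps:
$E{\left(D \right)} = \left(-1 + D\right) \left(2 + D\right)$ ($E{\left(D \right)} = \left(2 + D\right) \left(-1 + D\right) = \left(-1 + D\right) \left(2 + D\right)$)
$k{\left(n,T \right)} = 18 - \frac{18 n}{3 + n}$ ($k{\left(n,T \right)} = 18 - 9 \frac{n + n}{n + 3} = 18 - 9 \frac{2 n}{3 + n} = 18 - \frac{18 n}{3 + n}$)
$K{\left(A \right)} = 7 + \sqrt{A} \left(-2 + A + A^{2}\right)$ ($K{\left(A \right)} = 7 + \left(-2 + A + A^{2}\right) \sqrt{A} = 7 + \sqrt{A} \left(-2 + A + A^{2}\right)$)
$\left(K{\left(k{\left(-5,-1 \right)} \right)} + 406\right) \left(476 + 277\right) = \left(\left(7 + \sqrt{\frac{54}{3 - 5}} \left(-2 + \frac{54}{3 - 5} + \left(\frac{54}{3 - 5}\right)^{2}\right)\right) + 406\right) \left(476 + 277\right) = \left(\left(7 + \sqrt{\frac{54}{-2}} \left(-2 + \frac{54}{-2} + \left(\frac{54}{-2}\right)^{2}\right)\right) + 406\right) 753 = \left(\left(7 + \sqrt{54 \left(- \frac{1}{2}\right)} \left(-2 + 54 \left(- \frac{1}{2}\right) + \left(54 \left(- \frac{1}{2}\right)\right)^{2}\right)\right) + 406\right) 753 = \left(\left(7 + \sqrt{-27} \left(-2 - 27 + \left(-27\right)^{2}\right)\right) + 406\right) 753 = \left(\left(7 + 3 i \sqrt{3} \left(-2 - 27 + 729\right)\right) + 406\right) 753 = \left(\left(7 + 3 i \sqrt{3} \cdot 700\right) + 406\right) 753 = \left(\left(7 + 2100 i \sqrt{3}\right) + 406\right) 753 = \left(413 + 2100 i \sqrt{3}\right) 753 = 310989 + 1581300 i \sqrt{3}$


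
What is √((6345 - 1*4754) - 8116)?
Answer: 15*I*√29 ≈ 80.777*I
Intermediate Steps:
√((6345 - 1*4754) - 8116) = √((6345 - 4754) - 8116) = √(1591 - 8116) = √(-6525) = 15*I*√29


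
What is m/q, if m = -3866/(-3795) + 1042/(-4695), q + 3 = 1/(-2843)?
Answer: -1345353088/5066116275 ≈ -0.26556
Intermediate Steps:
q = -8530/2843 (q = -3 + 1/(-2843) = -3 - 1/2843 = -8530/2843 ≈ -3.0004)
m = 946432/1187835 (m = -3866*(-1/3795) + 1042*(-1/4695) = 3866/3795 - 1042/4695 = 946432/1187835 ≈ 0.79677)
m/q = 946432/(1187835*(-8530/2843)) = (946432/1187835)*(-2843/8530) = -1345353088/5066116275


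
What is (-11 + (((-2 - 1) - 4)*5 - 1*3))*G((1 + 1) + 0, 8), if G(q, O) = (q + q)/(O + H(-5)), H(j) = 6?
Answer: -14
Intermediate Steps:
G(q, O) = 2*q/(6 + O) (G(q, O) = (q + q)/(O + 6) = (2*q)/(6 + O) = 2*q/(6 + O))
(-11 + (((-2 - 1) - 4)*5 - 1*3))*G((1 + 1) + 0, 8) = (-11 + (((-2 - 1) - 4)*5 - 1*3))*(2*((1 + 1) + 0)/(6 + 8)) = (-11 + ((-3 - 4)*5 - 3))*(2*(2 + 0)/14) = (-11 + (-7*5 - 3))*(2*2*(1/14)) = (-11 + (-35 - 3))*(2/7) = (-11 - 38)*(2/7) = -49*2/7 = -14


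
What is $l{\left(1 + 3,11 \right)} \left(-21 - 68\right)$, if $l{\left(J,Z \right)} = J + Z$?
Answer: $-1335$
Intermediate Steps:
$l{\left(1 + 3,11 \right)} \left(-21 - 68\right) = \left(\left(1 + 3\right) + 11\right) \left(-21 - 68\right) = \left(4 + 11\right) \left(-89\right) = 15 \left(-89\right) = -1335$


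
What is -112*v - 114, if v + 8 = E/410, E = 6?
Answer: 159974/205 ≈ 780.36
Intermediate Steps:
v = -1637/205 (v = -8 + 6/410 = -8 + 6*(1/410) = -8 + 3/205 = -1637/205 ≈ -7.9854)
-112*v - 114 = -112*(-1637/205) - 114 = 183344/205 - 114 = 159974/205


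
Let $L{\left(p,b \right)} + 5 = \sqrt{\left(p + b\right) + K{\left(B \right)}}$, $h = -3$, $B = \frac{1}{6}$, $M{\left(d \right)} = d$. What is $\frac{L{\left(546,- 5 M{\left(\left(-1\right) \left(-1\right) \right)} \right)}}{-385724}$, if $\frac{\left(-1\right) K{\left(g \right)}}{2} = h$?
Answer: $\frac{5}{385724} - \frac{\sqrt{547}}{385724} \approx -4.7671 \cdot 10^{-5}$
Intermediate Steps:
$B = \frac{1}{6} \approx 0.16667$
$K{\left(g \right)} = 6$ ($K{\left(g \right)} = \left(-2\right) \left(-3\right) = 6$)
$L{\left(p,b \right)} = -5 + \sqrt{6 + b + p}$ ($L{\left(p,b \right)} = -5 + \sqrt{\left(p + b\right) + 6} = -5 + \sqrt{\left(b + p\right) + 6} = -5 + \sqrt{6 + b + p}$)
$\frac{L{\left(546,- 5 M{\left(\left(-1\right) \left(-1\right) \right)} \right)}}{-385724} = \frac{-5 + \sqrt{6 - 5 \left(\left(-1\right) \left(-1\right)\right) + 546}}{-385724} = \left(-5 + \sqrt{6 - 5 + 546}\right) \left(- \frac{1}{385724}\right) = \left(-5 + \sqrt{547}\right) \left(- \frac{1}{385724}\right) = \frac{5}{385724} - \frac{\sqrt{547}}{385724}$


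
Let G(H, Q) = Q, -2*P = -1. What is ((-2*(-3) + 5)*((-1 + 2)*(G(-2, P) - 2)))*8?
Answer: -132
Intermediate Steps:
P = 1/2 (P = -1/2*(-1) = 1/2 ≈ 0.50000)
((-2*(-3) + 5)*((-1 + 2)*(G(-2, P) - 2)))*8 = ((-2*(-3) + 5)*((-1 + 2)*(1/2 - 2)))*8 = ((6 + 5)*(1*(-3/2)))*8 = (11*(-3/2))*8 = -33/2*8 = -132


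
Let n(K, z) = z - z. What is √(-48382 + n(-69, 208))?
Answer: I*√48382 ≈ 219.96*I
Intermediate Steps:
n(K, z) = 0
√(-48382 + n(-69, 208)) = √(-48382 + 0) = √(-48382) = I*√48382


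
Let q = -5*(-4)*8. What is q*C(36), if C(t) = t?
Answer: 5760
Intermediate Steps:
q = 160 (q = 20*8 = 160)
q*C(36) = 160*36 = 5760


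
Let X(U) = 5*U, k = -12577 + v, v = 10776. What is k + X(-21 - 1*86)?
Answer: -2336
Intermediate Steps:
k = -1801 (k = -12577 + 10776 = -1801)
k + X(-21 - 1*86) = -1801 + 5*(-21 - 1*86) = -1801 + 5*(-21 - 86) = -1801 + 5*(-107) = -1801 - 535 = -2336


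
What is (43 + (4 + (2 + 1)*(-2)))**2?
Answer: 1681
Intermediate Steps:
(43 + (4 + (2 + 1)*(-2)))**2 = (43 + (4 + 3*(-2)))**2 = (43 + (4 - 6))**2 = (43 - 2)**2 = 41**2 = 1681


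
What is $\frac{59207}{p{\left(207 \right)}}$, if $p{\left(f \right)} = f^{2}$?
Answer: $\frac{59207}{42849} \approx 1.3818$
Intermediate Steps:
$\frac{59207}{p{\left(207 \right)}} = \frac{59207}{207^{2}} = \frac{59207}{42849}$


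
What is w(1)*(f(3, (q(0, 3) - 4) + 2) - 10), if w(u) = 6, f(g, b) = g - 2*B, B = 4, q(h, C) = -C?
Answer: -90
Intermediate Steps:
f(g, b) = -8 + g (f(g, b) = g - 2*4 = g - 8 = -8 + g)
w(1)*(f(3, (q(0, 3) - 4) + 2) - 10) = 6*((-8 + 3) - 10) = 6*(-5 - 10) = 6*(-15) = -90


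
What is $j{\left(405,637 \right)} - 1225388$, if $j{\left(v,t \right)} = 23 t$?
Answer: $-1210737$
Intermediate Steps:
$j{\left(405,637 \right)} - 1225388 = 23 \cdot 637 - 1225388 = 14651 - 1225388 = -1210737$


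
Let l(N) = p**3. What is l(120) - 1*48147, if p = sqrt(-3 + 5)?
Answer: -48147 + 2*sqrt(2) ≈ -48144.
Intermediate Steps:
p = sqrt(2) ≈ 1.4142
l(N) = 2*sqrt(2) (l(N) = (sqrt(2))**3 = 2*sqrt(2))
l(120) - 1*48147 = 2*sqrt(2) - 1*48147 = 2*sqrt(2) - 48147 = -48147 + 2*sqrt(2)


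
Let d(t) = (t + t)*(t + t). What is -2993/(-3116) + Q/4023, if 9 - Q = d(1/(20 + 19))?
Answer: 447725819/465042708 ≈ 0.96276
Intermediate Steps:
d(t) = 4*t² (d(t) = (2*t)*(2*t) = 4*t²)
Q = 13685/1521 (Q = 9 - 4*(1/(20 + 19))² = 9 - 4*(1/39)² = 9 - 4/1521 = 13685/1521 ≈ 8.9974)
-2993/(-3116) + Q/4023 = -2993/(-3116) + (13685/1521)/4023 = -2993*(-1/3116) + (13685/1521)*(1/4023) = 73/76 + 13685/6118983 = 447725819/465042708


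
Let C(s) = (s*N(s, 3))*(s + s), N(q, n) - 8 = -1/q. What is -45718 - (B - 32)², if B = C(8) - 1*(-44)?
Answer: -1086118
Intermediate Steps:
N(q, n) = 8 - 1/q
C(s) = 2*s²*(8 - 1/s) (C(s) = (s*(8 - 1/s))*(s + s) = (s*(8 - 1/s))*(2*s) = 2*s²*(8 - 1/s))
B = 1052 (B = 2*8*(-1 + 8*8) - 1*(-44) = 2*8*(-1 + 64) + 44 = 2*8*63 + 44 = 1008 + 44 = 1052)
-45718 - (B - 32)² = -45718 - (1052 - 32)² = -45718 - 1*1020² = -45718 - 1*1040400 = -45718 - 1040400 = -1086118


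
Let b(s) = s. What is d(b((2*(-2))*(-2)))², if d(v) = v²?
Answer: 4096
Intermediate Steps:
d(b((2*(-2))*(-2)))² = (((2*(-2))*(-2))²)² = ((-4*(-2))²)² = (8²)² = 64² = 4096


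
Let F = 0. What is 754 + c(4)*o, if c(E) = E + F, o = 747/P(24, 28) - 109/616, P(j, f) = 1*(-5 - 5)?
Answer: 349959/770 ≈ 454.49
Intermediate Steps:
P(j, f) = -10 (P(j, f) = 1*(-10) = -10)
o = -230621/3080 (o = 747/(-10) - 109/616 = 747*(-⅒) - 109*1/616 = -747/10 - 109/616 = -230621/3080 ≈ -74.877)
c(E) = E (c(E) = E + 0 = E)
754 + c(4)*o = 754 + 4*(-230621/3080) = 754 - 230621/770 = 349959/770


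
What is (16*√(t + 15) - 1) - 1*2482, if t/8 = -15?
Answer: -2483 + 16*I*√105 ≈ -2483.0 + 163.95*I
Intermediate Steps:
t = -120 (t = 8*(-15) = -120)
(16*√(t + 15) - 1) - 1*2482 = (16*√(-120 + 15) - 1) - 1*2482 = (16*√(-105) - 1) - 2482 = (16*(I*√105) - 1) - 2482 = (16*I*√105 - 1) - 2482 = (-1 + 16*I*√105) - 2482 = -2483 + 16*I*√105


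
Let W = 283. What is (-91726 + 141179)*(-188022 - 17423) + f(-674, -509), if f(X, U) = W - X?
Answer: -10159870628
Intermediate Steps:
f(X, U) = 283 - X
(-91726 + 141179)*(-188022 - 17423) + f(-674, -509) = (-91726 + 141179)*(-188022 - 17423) + (283 - 1*(-674)) = 49453*(-205445) + (283 + 674) = -10159871585 + 957 = -10159870628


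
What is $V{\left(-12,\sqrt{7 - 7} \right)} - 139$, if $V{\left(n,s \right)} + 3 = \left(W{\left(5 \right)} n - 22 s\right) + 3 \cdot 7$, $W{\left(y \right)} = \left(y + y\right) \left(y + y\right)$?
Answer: $-1321$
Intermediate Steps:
$W{\left(y \right)} = 4 y^{2}$ ($W{\left(y \right)} = 2 y 2 y = 4 y^{2}$)
$V{\left(n,s \right)} = 18 - 22 s + 100 n$ ($V{\left(n,s \right)} = -3 + \left(\left(4 \cdot 5^{2} n - 22 s\right) + 3 \cdot 7\right) = -3 + \left(\left(4 \cdot 25 n - 22 s\right) + 21\right) = -3 + \left(\left(100 n - 22 s\right) + 21\right) = -3 + \left(\left(- 22 s + 100 n\right) + 21\right) = -3 + \left(21 - 22 s + 100 n\right) = 18 - 22 s + 100 n$)
$V{\left(-12,\sqrt{7 - 7} \right)} - 139 = \left(18 - 22 \sqrt{7 - 7} + 100 \left(-12\right)\right) - 139 = \left(18 - 22 \sqrt{0} - 1200\right) - 139 = \left(18 - 0 - 1200\right) - 139 = \left(18 + 0 - 1200\right) - 139 = -1182 - 139 = -1321$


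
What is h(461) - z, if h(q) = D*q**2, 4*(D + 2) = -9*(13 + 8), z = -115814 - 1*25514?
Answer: -41301325/4 ≈ -1.0325e+7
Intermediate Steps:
z = -141328 (z = -115814 - 25514 = -141328)
D = -197/4 (D = -2 + (-9*(13 + 8))/4 = -2 + (-9*21)/4 = -2 + (1/4)*(-189) = -2 - 189/4 = -197/4 ≈ -49.250)
h(q) = -197*q**2/4
h(461) - z = -197/4*461**2 - 1*(-141328) = -197/4*212521 + 141328 = -41866637/4 + 141328 = -41301325/4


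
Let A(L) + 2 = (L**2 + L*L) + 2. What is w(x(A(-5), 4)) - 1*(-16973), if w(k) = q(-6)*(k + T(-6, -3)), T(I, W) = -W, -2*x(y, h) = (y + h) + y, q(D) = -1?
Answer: 17022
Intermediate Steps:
A(L) = 2*L**2 (A(L) = -2 + ((L**2 + L*L) + 2) = -2 + ((L**2 + L**2) + 2) = -2 + (2*L**2 + 2) = -2 + (2 + 2*L**2) = 2*L**2)
x(y, h) = -y - h/2 (x(y, h) = -((y + h) + y)/2 = -((h + y) + y)/2 = -(h + 2*y)/2 = -y - h/2)
w(k) = -3 - k (w(k) = -(k - 1*(-3)) = -(k + 3) = -(3 + k) = -3 - k)
w(x(A(-5), 4)) - 1*(-16973) = (-3 - (-2*(-5)**2 - 1/2*4)) - 1*(-16973) = (-3 - (-2*25 - 2)) + 16973 = (-3 - (-1*50 - 2)) + 16973 = (-3 - (-50 - 2)) + 16973 = (-3 - 1*(-52)) + 16973 = (-3 + 52) + 16973 = 49 + 16973 = 17022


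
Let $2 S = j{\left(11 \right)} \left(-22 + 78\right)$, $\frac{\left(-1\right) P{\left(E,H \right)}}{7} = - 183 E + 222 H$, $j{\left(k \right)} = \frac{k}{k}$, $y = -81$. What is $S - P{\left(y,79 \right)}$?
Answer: $226555$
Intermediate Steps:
$j{\left(k \right)} = 1$
$P{\left(E,H \right)} = - 1554 H + 1281 E$ ($P{\left(E,H \right)} = - 7 \left(- 183 E + 222 H\right) = - 1554 H + 1281 E$)
$S = 28$ ($S = \frac{1 \left(-22 + 78\right)}{2} = \frac{1 \cdot 56}{2} = \frac{1}{2} \cdot 56 = 28$)
$S - P{\left(y,79 \right)} = 28 - \left(\left(-1554\right) 79 + 1281 \left(-81\right)\right) = 28 - \left(-122766 - 103761\right) = 28 - -226527 = 28 + 226527 = 226555$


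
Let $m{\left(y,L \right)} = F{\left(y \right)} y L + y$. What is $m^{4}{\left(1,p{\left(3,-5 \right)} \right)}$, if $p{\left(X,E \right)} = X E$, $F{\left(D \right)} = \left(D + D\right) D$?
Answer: $707281$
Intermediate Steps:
$F{\left(D \right)} = 2 D^{2}$ ($F{\left(D \right)} = 2 D D = 2 D^{2}$)
$p{\left(X,E \right)} = E X$
$m{\left(y,L \right)} = y + 2 L y^{3}$ ($m{\left(y,L \right)} = 2 y^{2} y L + y = 2 y^{3} L + y = 2 L y^{3} + y = y + 2 L y^{3}$)
$m^{4}{\left(1,p{\left(3,-5 \right)} \right)} = \left(1 + 2 \left(\left(-5\right) 3\right) 1^{3}\right)^{4} = \left(1 + 2 \left(-15\right) 1\right)^{4} = \left(1 - 30\right)^{4} = \left(-29\right)^{4} = 707281$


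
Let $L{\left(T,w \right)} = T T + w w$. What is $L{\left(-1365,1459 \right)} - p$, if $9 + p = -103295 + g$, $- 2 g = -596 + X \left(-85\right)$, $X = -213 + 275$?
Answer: $4092277$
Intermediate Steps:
$X = 62$
$L{\left(T,w \right)} = T^{2} + w^{2}$
$g = 2933$ ($g = - \frac{-596 + 62 \left(-85\right)}{2} = - \frac{-596 - 5270}{2} = \left(- \frac{1}{2}\right) \left(-5866\right) = 2933$)
$p = -100371$ ($p = -9 + \left(-103295 + 2933\right) = -9 - 100362 = -100371$)
$L{\left(-1365,1459 \right)} - p = \left(\left(-1365\right)^{2} + 1459^{2}\right) - -100371 = \left(1863225 + 2128681\right) + 100371 = 3991906 + 100371 = 4092277$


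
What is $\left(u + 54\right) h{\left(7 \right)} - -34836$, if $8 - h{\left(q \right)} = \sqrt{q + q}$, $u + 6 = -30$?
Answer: $34980 - 18 \sqrt{14} \approx 34913.0$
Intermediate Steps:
$u = -36$ ($u = -6 - 30 = -36$)
$h{\left(q \right)} = 8 - \sqrt{2} \sqrt{q}$ ($h{\left(q \right)} = 8 - \sqrt{q + q} = 8 - \sqrt{2 q} = 8 - \sqrt{2} \sqrt{q}$)
$\left(u + 54\right) h{\left(7 \right)} - -34836 = \left(-36 + 54\right) \left(8 - \sqrt{2} \sqrt{7}\right) - -34836 = 18 \left(8 - \sqrt{14}\right) + 34836 = \left(144 - 18 \sqrt{14}\right) + 34836 = 34980 - 18 \sqrt{14}$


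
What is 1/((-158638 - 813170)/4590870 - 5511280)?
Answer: -765145/4216928497568 ≈ -1.8145e-7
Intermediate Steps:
1/((-158638 - 813170)/4590870 - 5511280) = 1/(-971808*1/4590870 - 5511280) = 1/(-161968/765145 - 5511280) = 1/(-4216928497568/765145) = -765145/4216928497568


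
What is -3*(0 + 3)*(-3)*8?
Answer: 216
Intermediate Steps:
-3*(0 + 3)*(-3)*8 = -9*(-3)*8 = -3*(-9)*8 = 27*8 = 216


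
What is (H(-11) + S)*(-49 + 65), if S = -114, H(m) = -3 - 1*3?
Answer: -1920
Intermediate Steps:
H(m) = -6 (H(m) = -3 - 3 = -6)
(H(-11) + S)*(-49 + 65) = (-6 - 114)*(-49 + 65) = -120*16 = -1920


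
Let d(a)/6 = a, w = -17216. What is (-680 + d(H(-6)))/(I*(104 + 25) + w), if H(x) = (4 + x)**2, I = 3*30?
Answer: 328/2803 ≈ 0.11702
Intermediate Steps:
I = 90
d(a) = 6*a
(-680 + d(H(-6)))/(I*(104 + 25) + w) = (-680 + 6*(4 - 6)**2)/(90*(104 + 25) - 17216) = (-680 + 6*(-2)**2)/(90*129 - 17216) = (-680 + 6*4)/(11610 - 17216) = (-680 + 24)/(-5606) = -656*(-1/5606) = 328/2803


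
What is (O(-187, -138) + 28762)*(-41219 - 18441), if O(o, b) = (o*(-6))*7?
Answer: -2184510560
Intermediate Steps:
O(o, b) = -42*o (O(o, b) = -6*o*7 = -42*o)
(O(-187, -138) + 28762)*(-41219 - 18441) = (-42*(-187) + 28762)*(-41219 - 18441) = (7854 + 28762)*(-59660) = 36616*(-59660) = -2184510560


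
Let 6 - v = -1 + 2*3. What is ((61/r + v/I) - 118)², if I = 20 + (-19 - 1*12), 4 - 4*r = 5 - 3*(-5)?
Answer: 34421689/1936 ≈ 17780.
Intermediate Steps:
r = -4 (r = 1 - (5 - 3*(-5))/4 = 1 - (5 + 15)/4 = 1 - ¼*20 = 1 - 5 = -4)
I = -11 (I = 20 + (-19 - 12) = 20 - 31 = -11)
v = 1 (v = 6 - (-1 + 2*3) = 6 - (-1 + 6) = 6 - 1*5 = 6 - 5 = 1)
((61/r + v/I) - 118)² = ((61/(-4) + 1/(-11)) - 118)² = ((61*(-¼) + 1*(-1/11)) - 118)² = ((-61/4 - 1/11) - 118)² = (-675/44 - 118)² = (-5867/44)² = 34421689/1936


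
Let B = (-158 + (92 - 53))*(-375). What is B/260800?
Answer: 1785/10432 ≈ 0.17111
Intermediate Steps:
B = 44625 (B = (-158 + 39)*(-375) = -119*(-375) = 44625)
B/260800 = 44625/260800 = 44625*(1/260800) = 1785/10432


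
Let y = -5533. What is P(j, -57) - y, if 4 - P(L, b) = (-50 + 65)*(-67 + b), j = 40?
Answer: 7397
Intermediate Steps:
P(L, b) = 1009 - 15*b (P(L, b) = 4 - (-50 + 65)*(-67 + b) = 4 - 15*(-67 + b) = 4 - (-1005 + 15*b) = 4 + (1005 - 15*b) = 1009 - 15*b)
P(j, -57) - y = (1009 - 15*(-57)) - 1*(-5533) = (1009 + 855) + 5533 = 1864 + 5533 = 7397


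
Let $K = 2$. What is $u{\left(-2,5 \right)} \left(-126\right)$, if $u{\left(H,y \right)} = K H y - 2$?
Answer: $2772$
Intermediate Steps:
$u{\left(H,y \right)} = -2 + 2 H y$ ($u{\left(H,y \right)} = 2 H y - 2 = -2 + 2 H y$)
$u{\left(-2,5 \right)} \left(-126\right) = \left(-2 + 2 \left(-2\right) 5\right) \left(-126\right) = \left(-2 - 20\right) \left(-126\right) = \left(-22\right) \left(-126\right) = 2772$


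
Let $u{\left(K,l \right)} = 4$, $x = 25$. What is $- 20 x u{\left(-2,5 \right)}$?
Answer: $-2000$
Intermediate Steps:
$- 20 x u{\left(-2,5 \right)} = \left(-20\right) 25 \cdot 4 = \left(-500\right) 4 = -2000$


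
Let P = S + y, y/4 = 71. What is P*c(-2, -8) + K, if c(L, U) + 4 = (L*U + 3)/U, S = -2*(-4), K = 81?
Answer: -3561/2 ≈ -1780.5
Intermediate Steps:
S = 8
y = 284 (y = 4*71 = 284)
P = 292 (P = 8 + 284 = 292)
c(L, U) = -4 + (3 + L*U)/U (c(L, U) = -4 + (L*U + 3)/U = -4 + (3 + L*U)/U)
P*c(-2, -8) + K = 292*(-4 - 2 + 3/(-8)) + 81 = 292*(-4 - 2 + 3*(-1/8)) + 81 = 292*(-4 - 2 - 3/8) + 81 = 292*(-51/8) + 81 = -3723/2 + 81 = -3561/2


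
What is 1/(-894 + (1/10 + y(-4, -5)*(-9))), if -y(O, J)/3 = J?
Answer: -10/10289 ≈ -0.00097191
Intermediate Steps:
y(O, J) = -3*J
1/(-894 + (1/10 + y(-4, -5)*(-9))) = 1/(-894 + (1/10 - 3*(-5)*(-9))) = 1/(-894 + (1/10 + 15*(-9))) = 1/(-894 + (1/10 - 135)) = 1/(-894 - 1349/10) = 1/(-10289/10) = -10/10289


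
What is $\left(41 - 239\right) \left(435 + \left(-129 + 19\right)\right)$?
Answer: $-64350$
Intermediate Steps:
$\left(41 - 239\right) \left(435 + \left(-129 + 19\right)\right) = - 198 \left(435 - 110\right) = \left(-198\right) 325 = -64350$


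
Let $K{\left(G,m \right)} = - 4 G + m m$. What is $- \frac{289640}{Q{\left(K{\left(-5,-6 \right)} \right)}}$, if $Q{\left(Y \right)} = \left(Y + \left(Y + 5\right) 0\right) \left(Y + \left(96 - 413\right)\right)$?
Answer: $\frac{36205}{1827} \approx 19.817$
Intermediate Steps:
$K{\left(G,m \right)} = m^{2} - 4 G$ ($K{\left(G,m \right)} = - 4 G + m^{2} = m^{2} - 4 G$)
$Q{\left(Y \right)} = Y \left(-317 + Y\right)$ ($Q{\left(Y \right)} = \left(Y + \left(5 + Y\right) 0\right) \left(Y + \left(96 - 413\right)\right) = \left(Y + 0\right) \left(Y - 317\right) = Y \left(-317 + Y\right)$)
$- \frac{289640}{Q{\left(K{\left(-5,-6 \right)} \right)}} = - \frac{289640}{\left(\left(-6\right)^{2} - -20\right) \left(-317 - \left(-20 - \left(-6\right)^{2}\right)\right)} = - \frac{289640}{\left(36 + 20\right) \left(-317 + \left(36 + 20\right)\right)} = - \frac{289640}{56 \left(-317 + 56\right)} = - \frac{289640}{56 \left(-261\right)} = - \frac{289640}{-14616} = \left(-289640\right) \left(- \frac{1}{14616}\right) = \frac{36205}{1827}$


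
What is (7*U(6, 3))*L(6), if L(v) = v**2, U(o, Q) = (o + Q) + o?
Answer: 3780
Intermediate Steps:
U(o, Q) = Q + 2*o (U(o, Q) = (Q + o) + o = Q + 2*o)
(7*U(6, 3))*L(6) = (7*(3 + 2*6))*6**2 = (7*(3 + 12))*36 = (7*15)*36 = 105*36 = 3780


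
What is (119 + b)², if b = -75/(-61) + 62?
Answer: 123565456/3721 ≈ 33208.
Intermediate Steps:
b = 3857/61 (b = -75*(-1/61) + 62 = 75/61 + 62 = 3857/61 ≈ 63.229)
(119 + b)² = (119 + 3857/61)² = (11116/61)² = 123565456/3721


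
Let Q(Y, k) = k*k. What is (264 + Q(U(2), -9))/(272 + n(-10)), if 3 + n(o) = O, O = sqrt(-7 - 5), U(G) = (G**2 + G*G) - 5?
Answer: 92805/72373 - 690*I*sqrt(3)/72373 ≈ 1.2823 - 0.016513*I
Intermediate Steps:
U(G) = -5 + 2*G**2 (U(G) = (G**2 + G**2) - 5 = 2*G**2 - 5 = -5 + 2*G**2)
Q(Y, k) = k**2
O = 2*I*sqrt(3) (O = sqrt(-12) = 2*I*sqrt(3) ≈ 3.4641*I)
n(o) = -3 + 2*I*sqrt(3)
(264 + Q(U(2), -9))/(272 + n(-10)) = (264 + (-9)**2)/(272 + (-3 + 2*I*sqrt(3))) = (264 + 81)/(269 + 2*I*sqrt(3)) = 345/(269 + 2*I*sqrt(3))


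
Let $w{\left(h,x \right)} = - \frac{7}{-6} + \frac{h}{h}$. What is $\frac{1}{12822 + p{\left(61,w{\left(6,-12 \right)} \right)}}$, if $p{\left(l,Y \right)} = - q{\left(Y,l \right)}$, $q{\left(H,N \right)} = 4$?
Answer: $\frac{1}{12818} \approx 7.8015 \cdot 10^{-5}$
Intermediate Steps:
$w{\left(h,x \right)} = \frac{13}{6}$ ($w{\left(h,x \right)} = \left(-7\right) \left(- \frac{1}{6}\right) + 1 = \frac{7}{6} + 1 = \frac{13}{6}$)
$p{\left(l,Y \right)} = -4$ ($p{\left(l,Y \right)} = \left(-1\right) 4 = -4$)
$\frac{1}{12822 + p{\left(61,w{\left(6,-12 \right)} \right)}} = \frac{1}{12822 - 4} = \frac{1}{12818}$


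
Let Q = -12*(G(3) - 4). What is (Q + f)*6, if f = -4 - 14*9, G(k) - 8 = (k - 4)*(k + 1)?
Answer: -780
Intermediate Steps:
G(k) = 8 + (1 + k)*(-4 + k) (G(k) = 8 + (k - 4)*(k + 1) = 8 + (-4 + k)*(1 + k) = 8 + (1 + k)*(-4 + k))
f = -130 (f = -4 - 126 = -130)
Q = 0 (Q = -12*((4 + 3**2 - 3*3) - 4) = -12*((4 + 9 - 9) - 4) = -12*(4 - 4) = -12*0 = 0)
(Q + f)*6 = (0 - 130)*6 = -130*6 = -780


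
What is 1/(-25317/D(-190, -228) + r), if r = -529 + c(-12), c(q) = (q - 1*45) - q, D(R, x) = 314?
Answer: -314/205553 ≈ -0.0015276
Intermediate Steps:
c(q) = -45 (c(q) = (q - 45) - q = (-45 + q) - q = -45)
r = -574 (r = -529 - 45 = -574)
1/(-25317/D(-190, -228) + r) = 1/(-25317/314 - 574) = 1/(-205553/314) = -314/205553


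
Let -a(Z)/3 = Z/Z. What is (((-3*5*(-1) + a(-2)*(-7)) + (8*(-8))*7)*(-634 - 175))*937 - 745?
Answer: 312308851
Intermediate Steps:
a(Z) = -3 (a(Z) = -3*Z/Z = -3*1 = -3)
(((-3*5*(-1) + a(-2)*(-7)) + (8*(-8))*7)*(-634 - 175))*937 - 745 = (((-3*5*(-1) - 3*(-7)) + (8*(-8))*7)*(-634 - 175))*937 - 745 = (((-15*(-1) + 21) - 64*7)*(-809))*937 - 745 = (((15 + 21) - 448)*(-809))*937 - 745 = ((36 - 448)*(-809))*937 - 745 = -412*(-809)*937 - 745 = 333308*937 - 745 = 312309596 - 745 = 312308851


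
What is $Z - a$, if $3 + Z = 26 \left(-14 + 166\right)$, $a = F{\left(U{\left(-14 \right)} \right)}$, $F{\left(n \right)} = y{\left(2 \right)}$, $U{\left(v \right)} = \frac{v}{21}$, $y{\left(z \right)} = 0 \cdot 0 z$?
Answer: $3949$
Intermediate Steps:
$y{\left(z \right)} = 0$ ($y{\left(z \right)} = 0 z = 0$)
$U{\left(v \right)} = \frac{v}{21}$ ($U{\left(v \right)} = v \frac{1}{21} = \frac{v}{21}$)
$F{\left(n \right)} = 0$
$a = 0$
$Z = 3949$ ($Z = -3 + 26 \left(-14 + 166\right) = -3 + 26 \cdot 152 = -3 + 3952 = 3949$)
$Z - a = 3949 - 0 = 3949 + 0 = 3949$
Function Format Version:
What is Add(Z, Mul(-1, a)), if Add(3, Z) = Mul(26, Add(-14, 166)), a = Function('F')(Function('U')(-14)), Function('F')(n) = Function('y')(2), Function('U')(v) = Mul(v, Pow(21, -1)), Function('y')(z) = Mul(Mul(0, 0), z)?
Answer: 3949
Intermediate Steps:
Function('y')(z) = 0 (Function('y')(z) = Mul(0, z) = 0)
Function('U')(v) = Mul(Rational(1, 21), v) (Function('U')(v) = Mul(v, Rational(1, 21)) = Mul(Rational(1, 21), v))
Function('F')(n) = 0
a = 0
Z = 3949 (Z = Add(-3, Mul(26, Add(-14, 166))) = Add(-3, Mul(26, 152)) = Add(-3, 3952) = 3949)
Add(Z, Mul(-1, a)) = Add(3949, Mul(-1, 0)) = Add(3949, 0) = 3949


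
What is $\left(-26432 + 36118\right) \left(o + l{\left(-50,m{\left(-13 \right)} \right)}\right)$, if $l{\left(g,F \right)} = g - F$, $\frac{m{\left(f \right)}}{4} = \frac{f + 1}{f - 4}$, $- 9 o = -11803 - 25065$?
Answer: $\frac{5992476364}{153} \approx 3.9167 \cdot 10^{7}$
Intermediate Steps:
$o = \frac{36868}{9}$ ($o = - \frac{-11803 - 25065}{9} = \left(- \frac{1}{9}\right) \left(-36868\right) = \frac{36868}{9} \approx 4096.4$)
$m{\left(f \right)} = \frac{4 \left(1 + f\right)}{-4 + f}$ ($m{\left(f \right)} = 4 \frac{f + 1}{f - 4} = 4 \frac{1 + f}{-4 + f} = \frac{4 \left(1 + f\right)}{-4 + f}$)
$\left(-26432 + 36118\right) \left(o + l{\left(-50,m{\left(-13 \right)} \right)}\right) = \left(-26432 + 36118\right) \left(\frac{36868}{9} - \left(50 + \frac{4 \left(1 - 13\right)}{-4 - 13}\right)\right) = 9686 \left(\frac{36868}{9} - \left(50 + 4 \frac{1}{-17} \left(-12\right)\right)\right) = 9686 \left(\frac{36868}{9} - \left(50 + 4 \left(- \frac{1}{17}\right) \left(-12\right)\right)\right) = 9686 \left(\frac{36868}{9} - \frac{898}{17}\right) = 9686 \cdot \frac{618674}{153} = \frac{5992476364}{153}$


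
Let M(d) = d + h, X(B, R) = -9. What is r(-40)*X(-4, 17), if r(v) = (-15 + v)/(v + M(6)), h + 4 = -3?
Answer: -495/41 ≈ -12.073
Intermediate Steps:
h = -7 (h = -4 - 3 = -7)
M(d) = -7 + d (M(d) = d - 7 = -7 + d)
r(v) = (-15 + v)/(-1 + v) (r(v) = (-15 + v)/(v + (-7 + 6)) = (-15 + v)/(v - 1) = (-15 + v)/(-1 + v))
r(-40)*X(-4, 17) = ((-15 - 40)/(-1 - 40))*(-9) = (-55/(-41))*(-9) = -1/41*(-55)*(-9) = (55/41)*(-9) = -495/41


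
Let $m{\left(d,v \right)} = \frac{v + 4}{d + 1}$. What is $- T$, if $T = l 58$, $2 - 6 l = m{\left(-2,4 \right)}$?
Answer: $- \frac{290}{3} \approx -96.667$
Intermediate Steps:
$m{\left(d,v \right)} = \frac{4 + v}{1 + d}$
$l = \frac{5}{3}$ ($l = \frac{1}{3} - \frac{\frac{1}{1 - 2} \left(4 + 4\right)}{6} = \frac{1}{3} - \frac{\frac{1}{-1} \cdot 8}{6} = \frac{1}{3} - \frac{\left(-1\right) 8}{6} = \frac{1}{3} - - \frac{4}{3} = \frac{1}{3} + \frac{4}{3} = \frac{5}{3} \approx 1.6667$)
$T = \frac{290}{3}$ ($T = \frac{5}{3} \cdot 58 = \frac{290}{3} \approx 96.667$)
$- T = \left(-1\right) \frac{290}{3} = - \frac{290}{3}$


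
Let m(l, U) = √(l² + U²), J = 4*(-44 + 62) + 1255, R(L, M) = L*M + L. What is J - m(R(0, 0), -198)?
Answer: 1129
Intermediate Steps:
R(L, M) = L + L*M
J = 1327 (J = 4*18 + 1255 = 72 + 1255 = 1327)
m(l, U) = √(U² + l²)
J - m(R(0, 0), -198) = 1327 - √((-198)² + (0*(1 + 0))²) = 1327 - √(39204 + (0*1)²) = 1327 - √(39204 + 0²) = 1327 - √(39204 + 0) = 1327 - √39204 = 1327 - 1*198 = 1327 - 198 = 1129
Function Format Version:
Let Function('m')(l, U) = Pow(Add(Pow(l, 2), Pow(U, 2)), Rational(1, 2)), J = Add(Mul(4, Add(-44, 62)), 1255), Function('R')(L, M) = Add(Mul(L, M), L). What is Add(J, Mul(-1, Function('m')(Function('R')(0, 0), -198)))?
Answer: 1129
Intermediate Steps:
Function('R')(L, M) = Add(L, Mul(L, M))
J = 1327 (J = Add(Mul(4, 18), 1255) = Add(72, 1255) = 1327)
Function('m')(l, U) = Pow(Add(Pow(U, 2), Pow(l, 2)), Rational(1, 2))
Add(J, Mul(-1, Function('m')(Function('R')(0, 0), -198))) = Add(1327, Mul(-1, Pow(Add(Pow(-198, 2), Pow(Mul(0, Add(1, 0)), 2)), Rational(1, 2)))) = Add(1327, Mul(-1, Pow(Add(39204, Pow(Mul(0, 1), 2)), Rational(1, 2)))) = Add(1327, Mul(-1, Pow(Add(39204, Pow(0, 2)), Rational(1, 2)))) = Add(1327, Mul(-1, Pow(Add(39204, 0), Rational(1, 2)))) = Add(1327, Mul(-1, Pow(39204, Rational(1, 2)))) = Add(1327, Mul(-1, 198)) = Add(1327, -198) = 1129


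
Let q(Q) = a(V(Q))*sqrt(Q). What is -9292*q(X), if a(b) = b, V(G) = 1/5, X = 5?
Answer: -9292*sqrt(5)/5 ≈ -4155.5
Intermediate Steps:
V(G) = 1/5
q(Q) = sqrt(Q)/5
-9292*q(X) = -9292*sqrt(5)/5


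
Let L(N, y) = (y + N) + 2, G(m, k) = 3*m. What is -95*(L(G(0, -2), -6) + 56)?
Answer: -4940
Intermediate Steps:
L(N, y) = 2 + N + y (L(N, y) = (N + y) + 2 = 2 + N + y)
-95*(L(G(0, -2), -6) + 56) = -95*((2 + 3*0 - 6) + 56) = -95*((2 + 0 - 6) + 56) = -95*(-4 + 56) = -95*52 = -4940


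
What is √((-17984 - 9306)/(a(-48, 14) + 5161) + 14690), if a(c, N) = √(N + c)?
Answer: √(14690 - 27290/(5161 + I*√34)) ≈ 121.18 + 0.e-5*I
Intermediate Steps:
√((-17984 - 9306)/(a(-48, 14) + 5161) + 14690) = √((-17984 - 9306)/(√(14 - 48) + 5161) + 14690) = √(-27290/(√(-34) + 5161) + 14690) = √(-27290/(I*√34 + 5161) + 14690) = √(-27290/(5161 + I*√34) + 14690) = √(14690 - 27290/(5161 + I*√34))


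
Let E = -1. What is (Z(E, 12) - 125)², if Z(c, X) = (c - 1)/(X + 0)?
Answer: 564001/36 ≈ 15667.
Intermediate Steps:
Z(c, X) = (-1 + c)/X
(Z(E, 12) - 125)² = ((-1 - 1)/12 - 125)² = ((1/12)*(-2) - 125)² = (-⅙ - 125)² = (-751/6)² = 564001/36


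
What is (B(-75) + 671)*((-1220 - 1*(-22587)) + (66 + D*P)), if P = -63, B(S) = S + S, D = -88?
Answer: 14055017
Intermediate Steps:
B(S) = 2*S
(B(-75) + 671)*((-1220 - 1*(-22587)) + (66 + D*P)) = (2*(-75) + 671)*((-1220 - 1*(-22587)) + (66 - 88*(-63))) = (-150 + 671)*((-1220 + 22587) + (66 + 5544)) = 521*(21367 + 5610) = 521*26977 = 14055017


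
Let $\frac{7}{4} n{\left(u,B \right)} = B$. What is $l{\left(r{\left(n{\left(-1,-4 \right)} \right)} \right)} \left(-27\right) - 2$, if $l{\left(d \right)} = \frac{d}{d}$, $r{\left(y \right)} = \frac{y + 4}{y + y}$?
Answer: $-29$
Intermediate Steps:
$n{\left(u,B \right)} = \frac{4 B}{7}$
$r{\left(y \right)} = \frac{4 + y}{2 y}$
$l{\left(d \right)} = 1$
$l{\left(r{\left(n{\left(-1,-4 \right)} \right)} \right)} \left(-27\right) - 2 = 1 \left(-27\right) - 2 = -27 - 2 = -29$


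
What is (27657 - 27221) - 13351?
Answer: -12915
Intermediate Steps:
(27657 - 27221) - 13351 = 436 - 13351 = -12915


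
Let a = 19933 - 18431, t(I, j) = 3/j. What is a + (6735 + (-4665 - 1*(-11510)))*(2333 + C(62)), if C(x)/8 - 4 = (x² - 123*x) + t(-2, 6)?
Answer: -378703958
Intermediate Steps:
C(x) = 36 - 984*x + 8*x² (C(x) = 32 + 8*((x² - 123*x) + 3/6) = 32 + 8*((x² - 123*x) + 3*(⅙)) = 32 + 8*((x² - 123*x) + ½) = 32 + 8*(½ + x² - 123*x) = 32 + (4 - 984*x + 8*x²) = 36 - 984*x + 8*x²)
a = 1502
a + (6735 + (-4665 - 1*(-11510)))*(2333 + C(62)) = 1502 + (6735 + (-4665 - 1*(-11510)))*(2333 + (36 - 984*62 + 8*62²)) = 1502 + (6735 + (-4665 + 11510))*(2333 + (36 - 61008 + 8*3844)) = 1502 + (6735 + 6845)*(2333 + (36 - 61008 + 30752)) = 1502 + 13580*(2333 - 30220) = 1502 + 13580*(-27887) = 1502 - 378705460 = -378703958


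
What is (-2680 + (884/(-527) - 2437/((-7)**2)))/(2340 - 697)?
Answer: -4149015/2495717 ≈ -1.6625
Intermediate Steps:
(-2680 + (884/(-527) - 2437/((-7)**2)))/(2340 - 697) = (-2680 + (884*(-1/527) - 2437/49))/1643 = (-2680 + (-52/31 - 2437*1/49))*(1/1643) = (-2680 + (-52/31 - 2437/49))*(1/1643) = (-2680 - 78095/1519)*(1/1643) = -4149015/1519*1/1643 = -4149015/2495717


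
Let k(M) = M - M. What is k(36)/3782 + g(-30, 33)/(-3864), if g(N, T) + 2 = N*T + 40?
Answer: 17/69 ≈ 0.24638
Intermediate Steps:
g(N, T) = 38 + N*T (g(N, T) = -2 + (N*T + 40) = -2 + (40 + N*T) = 38 + N*T)
k(M) = 0
k(36)/3782 + g(-30, 33)/(-3864) = 0/3782 + (38 - 30*33)/(-3864) = 0*(1/3782) + (38 - 990)*(-1/3864) = 0 - 952*(-1/3864) = 0 + 17/69 = 17/69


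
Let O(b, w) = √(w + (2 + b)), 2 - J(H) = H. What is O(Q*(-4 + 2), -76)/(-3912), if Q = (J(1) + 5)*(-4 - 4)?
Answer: -√22/3912 ≈ -0.0011990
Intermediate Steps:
J(H) = 2 - H
Q = -48 (Q = ((2 - 1*1) + 5)*(-4 - 4) = ((2 - 1) + 5)*(-8) = (1 + 5)*(-8) = 6*(-8) = -48)
O(b, w) = √(2 + b + w)
O(Q*(-4 + 2), -76)/(-3912) = √(2 - 48*(-4 + 2) - 76)/(-3912) = √(2 - 48*(-2) - 76)*(-1/3912) = √(2 + 96 - 76)*(-1/3912) = √22*(-1/3912) = -√22/3912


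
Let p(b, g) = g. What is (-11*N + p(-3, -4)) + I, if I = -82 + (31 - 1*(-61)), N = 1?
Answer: -5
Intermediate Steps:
I = 10 (I = -82 + (31 + 61) = -82 + 92 = 10)
(-11*N + p(-3, -4)) + I = (-11*1 - 4) + 10 = (-11 - 4) + 10 = -15 + 10 = -5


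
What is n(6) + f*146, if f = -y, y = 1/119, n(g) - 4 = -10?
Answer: -860/119 ≈ -7.2269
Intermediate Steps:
n(g) = -6 (n(g) = 4 - 10 = -6)
y = 1/119 ≈ 0.0084034
f = -1/119 (f = -1*1/119 = -1/119 ≈ -0.0084034)
n(6) + f*146 = -6 - 1/119*146 = -6 - 146/119 = -860/119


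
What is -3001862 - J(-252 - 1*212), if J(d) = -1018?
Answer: -3000844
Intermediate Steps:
-3001862 - J(-252 - 1*212) = -3001862 - 1*(-1018) = -3001862 + 1018 = -3000844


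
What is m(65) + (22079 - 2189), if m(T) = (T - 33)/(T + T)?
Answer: 1292866/65 ≈ 19890.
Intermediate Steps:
m(T) = (-33 + T)/(2*T) (m(T) = (-33 + T)/((2*T)) = (-33 + T)*(1/(2*T)) = (-33 + T)/(2*T))
m(65) + (22079 - 2189) = (1/2)*(-33 + 65)/65 + (22079 - 2189) = (1/2)*(1/65)*32 + 19890 = 16/65 + 19890 = 1292866/65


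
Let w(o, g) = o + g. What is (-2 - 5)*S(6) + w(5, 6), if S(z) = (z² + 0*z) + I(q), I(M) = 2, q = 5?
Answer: -255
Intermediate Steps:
w(o, g) = g + o
S(z) = 2 + z² (S(z) = (z² + 0*z) + 2 = (z² + 0) + 2 = z² + 2 = 2 + z²)
(-2 - 5)*S(6) + w(5, 6) = (-2 - 5)*(2 + 6²) + (6 + 5) = -7*(2 + 36) + 11 = -7*38 + 11 = -266 + 11 = -255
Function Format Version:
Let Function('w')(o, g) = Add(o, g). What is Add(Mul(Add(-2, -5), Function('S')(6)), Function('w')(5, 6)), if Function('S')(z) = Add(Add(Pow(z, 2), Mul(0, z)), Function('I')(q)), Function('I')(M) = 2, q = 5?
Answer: -255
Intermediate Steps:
Function('w')(o, g) = Add(g, o)
Function('S')(z) = Add(2, Pow(z, 2)) (Function('S')(z) = Add(Add(Pow(z, 2), Mul(0, z)), 2) = Add(Add(Pow(z, 2), 0), 2) = Add(Pow(z, 2), 2) = Add(2, Pow(z, 2)))
Add(Mul(Add(-2, -5), Function('S')(6)), Function('w')(5, 6)) = Add(Mul(Add(-2, -5), Add(2, Pow(6, 2))), Add(6, 5)) = Add(Mul(-7, Add(2, 36)), 11) = Add(Mul(-7, 38), 11) = Add(-266, 11) = -255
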